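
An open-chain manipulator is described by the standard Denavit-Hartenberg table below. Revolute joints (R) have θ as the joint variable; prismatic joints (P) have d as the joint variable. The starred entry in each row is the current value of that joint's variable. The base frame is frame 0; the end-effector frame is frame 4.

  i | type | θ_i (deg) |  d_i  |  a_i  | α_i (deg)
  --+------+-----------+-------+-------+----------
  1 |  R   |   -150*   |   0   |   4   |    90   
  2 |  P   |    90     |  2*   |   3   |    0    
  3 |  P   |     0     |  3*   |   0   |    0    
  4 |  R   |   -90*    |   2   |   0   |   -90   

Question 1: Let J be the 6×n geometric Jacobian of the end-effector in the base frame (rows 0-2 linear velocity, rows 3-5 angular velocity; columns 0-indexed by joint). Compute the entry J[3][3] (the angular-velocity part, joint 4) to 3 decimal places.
-0.500

axis z_3 = (-0.5000,0.8660,0.0000); lever o_n−o_3 = (-1.0000,1.7321,0.0000)
cross product → J_v[:, 3] = (-0.0000,-0.0000,0.0000)
J_ω[:, 3] = z_3
entry J[3][3] = -0.5000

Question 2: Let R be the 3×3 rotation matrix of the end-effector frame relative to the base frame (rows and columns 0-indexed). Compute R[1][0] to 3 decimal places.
-0.500

End-effector x-axis (col 0 of R) = (-0.8660,-0.5000,0.0000)
R[1][0] = -0.5000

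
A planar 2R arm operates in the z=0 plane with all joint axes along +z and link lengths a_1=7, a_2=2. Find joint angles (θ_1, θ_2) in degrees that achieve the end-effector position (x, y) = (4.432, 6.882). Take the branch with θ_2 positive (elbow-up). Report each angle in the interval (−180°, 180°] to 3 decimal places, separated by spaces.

cos θ_2 = (67.0045−7²−2²)/(2·7·2) = 0.5002; θ_2 = 59.9893° (elbow-up)
β = atan2(6.8820,4.4320) = 57.2185°; ψ = atan2(1.7319,8.0003) = 12.2146°
θ_1 = β − ψ = 45.0039°

45.004 59.989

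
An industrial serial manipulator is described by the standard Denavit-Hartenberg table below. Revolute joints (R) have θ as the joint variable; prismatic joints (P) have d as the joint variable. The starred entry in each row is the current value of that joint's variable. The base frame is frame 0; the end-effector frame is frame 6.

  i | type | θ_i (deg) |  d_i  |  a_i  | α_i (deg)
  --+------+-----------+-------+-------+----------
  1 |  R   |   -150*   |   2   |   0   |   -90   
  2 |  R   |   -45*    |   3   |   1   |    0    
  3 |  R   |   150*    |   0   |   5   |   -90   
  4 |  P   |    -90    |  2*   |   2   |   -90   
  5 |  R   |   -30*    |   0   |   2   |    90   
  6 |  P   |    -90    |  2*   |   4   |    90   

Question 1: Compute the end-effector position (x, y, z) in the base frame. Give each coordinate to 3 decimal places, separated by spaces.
6.436 -2.903 2.966

after link 1: o_1 = (0.0000, 0.0000, 2.0000)
after link 2: o_2 = (0.8876, -2.9516, 2.7071)
after link 3: o_3 = (2.0083, -2.3046, -2.1225)
after link 4: o_4 = (4.6814, -3.0707, -1.6049)
after link 5: o_5 = (6.3839, -4.0877, -1.3461)
after link 6: o_6 = (6.4362, -2.9028, 2.9659)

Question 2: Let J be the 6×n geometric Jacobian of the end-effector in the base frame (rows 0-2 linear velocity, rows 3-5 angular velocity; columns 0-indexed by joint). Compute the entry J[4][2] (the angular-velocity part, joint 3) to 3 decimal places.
-0.866

axis z_2 = (0.5000,-0.8660,0.0000); lever o_n−o_2 = (5.5486,0.0488,0.2588)
cross product → J_v[:, 2] = (-0.2241,-0.1294,4.8296)
J_ω[:, 2] = z_2
entry J[4][2] = -0.8660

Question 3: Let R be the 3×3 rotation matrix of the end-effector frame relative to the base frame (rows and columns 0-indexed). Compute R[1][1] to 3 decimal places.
0.851

End-effector y-axis (col 1 of R) = (0.4744,0.8513,0.2241)
R[1][1] = 0.8513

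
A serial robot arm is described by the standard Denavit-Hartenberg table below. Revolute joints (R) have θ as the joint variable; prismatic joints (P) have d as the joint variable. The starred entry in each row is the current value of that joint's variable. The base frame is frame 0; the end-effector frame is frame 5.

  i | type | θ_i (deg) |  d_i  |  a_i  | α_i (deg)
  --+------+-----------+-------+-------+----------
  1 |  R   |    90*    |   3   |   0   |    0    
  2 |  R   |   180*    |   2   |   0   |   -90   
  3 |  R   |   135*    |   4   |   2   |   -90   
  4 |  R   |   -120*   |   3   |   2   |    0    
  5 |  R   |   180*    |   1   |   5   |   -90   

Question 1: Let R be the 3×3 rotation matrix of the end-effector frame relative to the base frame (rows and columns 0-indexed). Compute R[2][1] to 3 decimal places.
-0.707

End-effector y-axis (col 1 of R) = (-0.0000,-0.7071,-0.7071)
R[2][1] = -0.7071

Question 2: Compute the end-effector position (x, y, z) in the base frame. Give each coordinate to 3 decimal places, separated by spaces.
1.402 5.303 5.354

after link 1: o_1 = (0.0000, 0.0000, 3.0000)
after link 2: o_2 = (0.0000, 0.0000, 5.0000)
after link 3: o_3 = (4.0000, 1.4142, 3.5858)
after link 4: o_4 = (5.7321, 2.8284, 6.4142)
after link 5: o_5 = (1.4019, 5.3033, 5.3536)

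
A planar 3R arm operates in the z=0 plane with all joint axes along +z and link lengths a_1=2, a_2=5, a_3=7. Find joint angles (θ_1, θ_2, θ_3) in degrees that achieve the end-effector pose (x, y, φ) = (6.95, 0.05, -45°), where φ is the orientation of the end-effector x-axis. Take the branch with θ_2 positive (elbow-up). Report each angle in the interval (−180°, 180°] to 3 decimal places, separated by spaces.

wrist centre = target − a_3·(cos φ, sin φ) = (2.0003, 4.9997)
cos θ_2 = (28.9985−2²−5²)/(2·2·5) = -0.0001; θ_2 = 90.0043° (elbow-up)
β = atan2(4.9997,2.0003) = 68.1951°; ψ = atan2(5.0000,1.9996) = 68.2023°
θ_1 = β − ψ = -0.0072°
θ_3 = φ − θ_1 − θ_2 = -134.9971° (wrapped to (-180°,180°])

-0.007 90.004 -134.997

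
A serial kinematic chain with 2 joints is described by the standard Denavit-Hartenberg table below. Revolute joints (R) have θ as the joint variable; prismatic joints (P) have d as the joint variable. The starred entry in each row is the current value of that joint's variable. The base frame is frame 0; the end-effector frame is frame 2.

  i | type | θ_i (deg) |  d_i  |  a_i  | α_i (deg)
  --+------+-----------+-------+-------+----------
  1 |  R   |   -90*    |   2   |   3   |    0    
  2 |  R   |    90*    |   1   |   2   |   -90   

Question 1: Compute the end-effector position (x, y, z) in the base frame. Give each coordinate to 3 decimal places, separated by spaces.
after link 1: o_1 = (0.0000, -3.0000, 2.0000)
after link 2: o_2 = (2.0000, -3.0000, 3.0000)

2.000 -3.000 3.000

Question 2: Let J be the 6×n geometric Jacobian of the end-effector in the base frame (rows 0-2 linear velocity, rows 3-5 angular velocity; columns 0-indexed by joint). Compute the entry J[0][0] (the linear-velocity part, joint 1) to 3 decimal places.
axis z_0 = ẑ; lever o_n−o_0 = (2.0000,-3.0000,3.0000)
cross product → J_v[:, 0] = (3.0000,2.0000,-0.0000)
J_ω[:, 0] = z_0
entry J[0][0] = 3.0000

3.000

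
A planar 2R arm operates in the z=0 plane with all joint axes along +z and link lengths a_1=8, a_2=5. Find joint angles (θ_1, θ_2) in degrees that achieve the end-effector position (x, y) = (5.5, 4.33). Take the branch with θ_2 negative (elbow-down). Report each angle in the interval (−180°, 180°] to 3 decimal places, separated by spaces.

cos θ_2 = (48.9989−8²−5²)/(2·8·5) = -0.5000; θ_2 = -120.0009° (elbow-down)
β = atan2(4.3300,5.5000) = 38.2124°; ψ = atan2(-4.3301,5.4999) = -38.2133°
θ_1 = β − ψ = 76.4257°

76.426 -120.001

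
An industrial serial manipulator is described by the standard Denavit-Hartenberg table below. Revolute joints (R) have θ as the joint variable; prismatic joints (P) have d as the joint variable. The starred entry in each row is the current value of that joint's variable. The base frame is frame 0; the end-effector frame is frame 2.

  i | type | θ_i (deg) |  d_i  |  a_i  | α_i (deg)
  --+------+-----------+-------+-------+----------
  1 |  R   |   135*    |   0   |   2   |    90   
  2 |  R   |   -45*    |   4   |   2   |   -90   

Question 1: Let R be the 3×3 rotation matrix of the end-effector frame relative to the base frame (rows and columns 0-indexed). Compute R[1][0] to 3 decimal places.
End-effector x-axis (col 0 of R) = (-0.5000,0.5000,-0.7071)
R[1][0] = 0.5000

0.500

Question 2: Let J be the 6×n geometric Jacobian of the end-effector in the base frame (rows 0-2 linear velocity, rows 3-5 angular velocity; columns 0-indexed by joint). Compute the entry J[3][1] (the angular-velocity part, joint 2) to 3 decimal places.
axis z_1 = (0.7071,0.7071,0.0000); lever o_n−o_1 = (1.8284,3.8284,-1.4142)
cross product → J_v[:, 1] = (-1.0000,1.0000,1.4142)
J_ω[:, 1] = z_1
entry J[3][1] = 0.7071

0.707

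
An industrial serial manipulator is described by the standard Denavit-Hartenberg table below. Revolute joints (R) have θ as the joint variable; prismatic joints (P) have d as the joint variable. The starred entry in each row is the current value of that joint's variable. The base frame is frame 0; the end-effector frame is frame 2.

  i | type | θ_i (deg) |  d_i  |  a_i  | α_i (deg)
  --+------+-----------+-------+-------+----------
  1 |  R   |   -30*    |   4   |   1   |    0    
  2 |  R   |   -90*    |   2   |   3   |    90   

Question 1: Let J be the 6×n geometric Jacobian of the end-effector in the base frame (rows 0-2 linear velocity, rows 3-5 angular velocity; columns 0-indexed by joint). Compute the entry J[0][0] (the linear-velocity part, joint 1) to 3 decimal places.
3.098

axis z_0 = ẑ; lever o_n−o_0 = (-0.6340,-3.0981,6.0000)
cross product → J_v[:, 0] = (3.0981,-0.6340,0.0000)
J_ω[:, 0] = z_0
entry J[0][0] = 3.0981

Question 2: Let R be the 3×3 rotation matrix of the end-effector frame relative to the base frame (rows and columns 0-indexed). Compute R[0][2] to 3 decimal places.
-0.866

End-effector z-axis (col 2 of R) = (-0.8660,0.5000,0.0000)
R[0][2] = -0.8660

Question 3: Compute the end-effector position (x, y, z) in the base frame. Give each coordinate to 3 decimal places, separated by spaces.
-0.634 -3.098 6.000

after link 1: o_1 = (0.8660, -0.5000, 4.0000)
after link 2: o_2 = (-0.6340, -3.0981, 6.0000)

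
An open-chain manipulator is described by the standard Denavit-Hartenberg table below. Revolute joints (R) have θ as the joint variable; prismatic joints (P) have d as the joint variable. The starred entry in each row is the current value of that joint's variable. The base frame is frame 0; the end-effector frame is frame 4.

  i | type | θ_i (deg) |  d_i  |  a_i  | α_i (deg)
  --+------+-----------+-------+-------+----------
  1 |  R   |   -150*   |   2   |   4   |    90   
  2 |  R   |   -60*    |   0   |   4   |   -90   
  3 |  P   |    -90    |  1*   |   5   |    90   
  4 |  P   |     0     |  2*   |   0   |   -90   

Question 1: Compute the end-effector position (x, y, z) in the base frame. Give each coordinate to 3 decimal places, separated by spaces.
after link 1: o_1 = (-3.4641, -2.0000, 2.0000)
after link 2: o_2 = (-5.1962, -3.0000, -1.4641)
after link 3: o_3 = (-8.4462, 0.8971, -0.9641)
after link 4: o_4 = (-7.5801, 1.3971, 0.7679)

-7.580 1.397 0.768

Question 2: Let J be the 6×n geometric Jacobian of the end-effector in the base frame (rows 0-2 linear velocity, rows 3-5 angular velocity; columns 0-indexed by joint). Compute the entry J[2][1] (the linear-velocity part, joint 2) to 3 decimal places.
axis z_1 = (-0.5000,0.8660,0.0000); lever o_n−o_1 = (-4.1160,3.3971,-1.2321)
cross product → J_v[:, 1] = (-1.0670,-0.6160,1.8660)
J_ω[:, 1] = z_1
entry J[2][1] = 1.8660

1.866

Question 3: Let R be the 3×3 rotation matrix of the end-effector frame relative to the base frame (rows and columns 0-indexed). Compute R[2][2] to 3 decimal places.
0.500

End-effector z-axis (col 2 of R) = (-0.7500,-0.4330,0.5000)
R[2][2] = 0.5000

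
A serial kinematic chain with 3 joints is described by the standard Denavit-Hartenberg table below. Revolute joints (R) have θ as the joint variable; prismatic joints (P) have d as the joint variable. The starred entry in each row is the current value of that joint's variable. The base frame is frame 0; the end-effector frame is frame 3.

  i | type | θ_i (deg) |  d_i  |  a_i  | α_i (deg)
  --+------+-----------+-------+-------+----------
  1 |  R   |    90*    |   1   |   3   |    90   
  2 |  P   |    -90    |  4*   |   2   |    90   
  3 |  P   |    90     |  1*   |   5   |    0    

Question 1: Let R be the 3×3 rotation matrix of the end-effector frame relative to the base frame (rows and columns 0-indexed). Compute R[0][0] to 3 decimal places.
1.000

End-effector x-axis (col 0 of R) = (1.0000,0.0000,0.0000)
R[0][0] = 1.0000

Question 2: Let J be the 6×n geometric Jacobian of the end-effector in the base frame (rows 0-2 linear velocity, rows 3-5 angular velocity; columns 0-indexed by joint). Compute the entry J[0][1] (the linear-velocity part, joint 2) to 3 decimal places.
prismatic axis z_1 = (1.0000,-0.0000,0.0000)
J_v[:, 1] = z_1; J_ω[:, 1] = (0,0,0)
entry J[0][1] = 1.0000

1.000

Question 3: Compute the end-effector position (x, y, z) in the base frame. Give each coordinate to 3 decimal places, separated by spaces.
after link 1: o_1 = (0.0000, 3.0000, 1.0000)
after link 2: o_2 = (4.0000, 3.0000, -1.0000)
after link 3: o_3 = (9.0000, 2.0000, -1.0000)

9.000 2.000 -1.000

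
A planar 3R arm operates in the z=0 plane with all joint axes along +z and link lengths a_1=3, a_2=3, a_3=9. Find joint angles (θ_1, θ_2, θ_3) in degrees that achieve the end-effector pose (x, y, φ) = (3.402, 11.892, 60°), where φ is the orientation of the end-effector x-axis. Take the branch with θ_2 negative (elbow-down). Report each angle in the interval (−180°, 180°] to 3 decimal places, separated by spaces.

wrist centre = target − a_3·(cos φ, sin φ) = (-1.0980, 4.0978)
cos θ_2 = (17.9973−3²−3²)/(2·3·3) = -0.0001; θ_2 = -90.0085° (elbow-down)
β = atan2(4.0978,-1.0980) = 105.0001°; ψ = atan2(-3.0000,2.9996) = -45.0042°
θ_1 = β − ψ = 150.0043°
θ_3 = φ − θ_1 − θ_2 = 0.0042° (wrapped to (-180°,180°])

150.004 -90.008 0.004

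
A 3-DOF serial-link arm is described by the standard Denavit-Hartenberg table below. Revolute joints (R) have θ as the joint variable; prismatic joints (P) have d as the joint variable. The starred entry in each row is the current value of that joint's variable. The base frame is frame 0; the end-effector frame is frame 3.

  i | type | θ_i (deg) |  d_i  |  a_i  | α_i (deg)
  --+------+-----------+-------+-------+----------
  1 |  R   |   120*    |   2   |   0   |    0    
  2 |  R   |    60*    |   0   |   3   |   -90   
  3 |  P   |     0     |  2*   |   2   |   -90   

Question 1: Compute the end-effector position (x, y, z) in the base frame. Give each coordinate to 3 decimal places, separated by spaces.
after link 1: o_1 = (0.0000, 0.0000, 2.0000)
after link 2: o_2 = (-3.0000, 0.0000, 2.0000)
after link 3: o_3 = (-5.0000, -2.0000, 2.0000)

-5.000 -2.000 2.000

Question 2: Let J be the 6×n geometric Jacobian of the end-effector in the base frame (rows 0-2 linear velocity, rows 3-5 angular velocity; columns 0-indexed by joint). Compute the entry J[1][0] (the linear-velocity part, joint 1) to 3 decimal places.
axis z_0 = ẑ; lever o_n−o_0 = (-5.0000,-2.0000,2.0000)
cross product → J_v[:, 0] = (2.0000,-5.0000,0.0000)
J_ω[:, 0] = z_0
entry J[1][0] = -5.0000

-5.000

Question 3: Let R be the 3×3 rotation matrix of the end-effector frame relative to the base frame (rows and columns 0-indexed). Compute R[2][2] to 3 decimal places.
End-effector z-axis (col 2 of R) = (-0.0000,-0.0000,-1.0000)
R[2][2] = -1.0000

-1.000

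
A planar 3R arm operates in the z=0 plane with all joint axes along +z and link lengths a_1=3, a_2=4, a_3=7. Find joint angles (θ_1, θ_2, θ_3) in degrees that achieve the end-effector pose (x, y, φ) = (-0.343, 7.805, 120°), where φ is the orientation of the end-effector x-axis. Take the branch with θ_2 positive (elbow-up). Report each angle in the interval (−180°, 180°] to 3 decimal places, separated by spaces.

wrist centre = target − a_3·(cos φ, sin φ) = (3.1570, 1.7428)
cos θ_2 = (13.0041−3²−4²)/(2·3·4) = -0.4998; θ_2 = 119.9888° (elbow-up)
β = atan2(1.7428,3.1570) = 28.9009°; ψ = atan2(3.4645,1.0007) = 73.8892°
θ_1 = β − ψ = -44.9883°
θ_3 = φ − θ_1 − θ_2 = 44.9996° (wrapped to (-180°,180°])

-44.988 119.989 45.000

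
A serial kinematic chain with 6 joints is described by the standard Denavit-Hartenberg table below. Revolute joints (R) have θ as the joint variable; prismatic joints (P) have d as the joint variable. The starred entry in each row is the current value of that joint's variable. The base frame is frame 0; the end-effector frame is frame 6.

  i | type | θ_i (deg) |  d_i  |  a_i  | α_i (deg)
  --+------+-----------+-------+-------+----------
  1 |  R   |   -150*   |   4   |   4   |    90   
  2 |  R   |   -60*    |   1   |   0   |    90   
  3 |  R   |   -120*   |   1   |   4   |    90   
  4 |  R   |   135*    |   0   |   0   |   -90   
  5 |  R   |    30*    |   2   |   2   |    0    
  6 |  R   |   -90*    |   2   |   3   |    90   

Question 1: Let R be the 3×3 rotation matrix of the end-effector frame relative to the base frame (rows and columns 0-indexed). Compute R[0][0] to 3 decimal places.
End-effector x-axis (col 0 of R) = (0.1438,0.9366,0.3196)
R[0][0] = 0.1438

0.144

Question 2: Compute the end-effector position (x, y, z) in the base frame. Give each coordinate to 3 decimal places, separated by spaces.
after link 1: o_1 = (-3.4641, -2.0000, 4.0000)
after link 2: o_2 = (-3.9641, -1.1340, 4.0000)
after link 3: o_3 = (-0.6160, -3.2010, 5.2321)
after link 4: o_4 = (-0.6160, -3.2010, 5.2321)
after link 5: o_5 = (-2.5972, -2.2832, 3.4341)
after link 6: o_6 = (-4.1451, 0.7980, 4.4878)

-4.145 0.798 4.488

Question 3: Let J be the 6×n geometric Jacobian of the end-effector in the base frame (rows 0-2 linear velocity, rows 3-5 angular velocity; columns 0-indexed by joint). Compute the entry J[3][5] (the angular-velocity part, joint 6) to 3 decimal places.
axis z_5 = (-0.9896,0.1358,0.0474); lever o_n−o_5 = (-1.5479,3.0812,1.0537)
cross product → J_v[:, 5] = (-0.0029,0.9694,-2.8391)
J_ω[:, 5] = z_5
entry J[3][5] = -0.9896

-0.990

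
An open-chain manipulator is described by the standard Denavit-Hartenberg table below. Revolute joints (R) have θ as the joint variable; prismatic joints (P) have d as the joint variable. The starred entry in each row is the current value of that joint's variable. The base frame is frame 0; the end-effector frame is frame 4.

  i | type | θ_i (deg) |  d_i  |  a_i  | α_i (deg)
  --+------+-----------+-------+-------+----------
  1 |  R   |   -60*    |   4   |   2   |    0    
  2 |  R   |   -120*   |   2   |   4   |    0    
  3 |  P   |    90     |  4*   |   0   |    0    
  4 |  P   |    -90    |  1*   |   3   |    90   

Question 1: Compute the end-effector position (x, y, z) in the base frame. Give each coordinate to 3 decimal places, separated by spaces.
-6.000 -1.732 11.000

after link 1: o_1 = (1.0000, -1.7321, 4.0000)
after link 2: o_2 = (-3.0000, -1.7321, 6.0000)
after link 3: o_3 = (-3.0000, -1.7321, 10.0000)
after link 4: o_4 = (-6.0000, -1.7321, 11.0000)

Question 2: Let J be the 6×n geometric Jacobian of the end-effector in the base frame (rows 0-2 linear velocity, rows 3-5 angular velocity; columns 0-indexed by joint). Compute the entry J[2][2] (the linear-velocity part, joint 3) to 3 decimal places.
prismatic axis z_2 = (0.0000,0.0000,1.0000)
J_v[:, 2] = z_2; J_ω[:, 2] = (0,0,0)
entry J[2][2] = 1.0000

1.000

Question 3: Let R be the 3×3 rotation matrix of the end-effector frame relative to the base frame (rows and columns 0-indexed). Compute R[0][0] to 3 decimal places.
End-effector x-axis (col 0 of R) = (-1.0000,-0.0000,0.0000)
R[0][0] = -1.0000

-1.000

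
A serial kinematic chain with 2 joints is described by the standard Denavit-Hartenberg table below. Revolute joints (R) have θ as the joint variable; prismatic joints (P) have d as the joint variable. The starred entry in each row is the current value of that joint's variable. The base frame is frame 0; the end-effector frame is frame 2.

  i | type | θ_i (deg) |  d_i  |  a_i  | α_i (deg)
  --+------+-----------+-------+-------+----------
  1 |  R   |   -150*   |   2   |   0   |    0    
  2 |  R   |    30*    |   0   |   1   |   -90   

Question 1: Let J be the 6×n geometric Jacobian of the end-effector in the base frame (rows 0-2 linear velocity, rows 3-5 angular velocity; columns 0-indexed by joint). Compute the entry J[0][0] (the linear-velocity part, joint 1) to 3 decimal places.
axis z_0 = ẑ; lever o_n−o_0 = (-0.5000,-0.8660,2.0000)
cross product → J_v[:, 0] = (0.8660,-0.5000,0.0000)
J_ω[:, 0] = z_0
entry J[0][0] = 0.8660

0.866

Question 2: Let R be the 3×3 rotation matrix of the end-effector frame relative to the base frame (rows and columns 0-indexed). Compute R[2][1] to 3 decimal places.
-1.000

End-effector y-axis (col 1 of R) = (0.0000,-0.0000,-1.0000)
R[2][1] = -1.0000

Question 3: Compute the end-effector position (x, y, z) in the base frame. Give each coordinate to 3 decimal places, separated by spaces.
-0.500 -0.866 2.000

after link 1: o_1 = (0.0000, 0.0000, 2.0000)
after link 2: o_2 = (-0.5000, -0.8660, 2.0000)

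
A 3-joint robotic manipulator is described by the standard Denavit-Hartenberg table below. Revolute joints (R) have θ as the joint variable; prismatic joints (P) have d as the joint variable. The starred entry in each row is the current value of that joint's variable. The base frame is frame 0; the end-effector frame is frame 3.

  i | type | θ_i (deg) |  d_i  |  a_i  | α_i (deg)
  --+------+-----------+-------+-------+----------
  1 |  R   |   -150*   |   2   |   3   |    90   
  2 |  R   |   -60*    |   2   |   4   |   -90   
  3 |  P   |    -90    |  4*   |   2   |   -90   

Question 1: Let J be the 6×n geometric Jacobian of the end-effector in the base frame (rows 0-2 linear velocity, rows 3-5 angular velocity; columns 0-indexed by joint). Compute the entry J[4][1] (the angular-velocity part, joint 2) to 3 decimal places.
axis z_1 = (-0.5000,0.8660,0.0000); lever o_n−o_1 = (-6.7321,0.7321,-1.4641)
cross product → J_v[:, 1] = (-1.2679,-0.7321,5.4641)
J_ω[:, 1] = z_1
entry J[4][1] = 0.8660

0.866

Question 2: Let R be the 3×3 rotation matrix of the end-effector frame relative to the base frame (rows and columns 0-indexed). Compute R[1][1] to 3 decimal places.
0.433

End-effector y-axis (col 1 of R) = (0.7500,0.4330,-0.5000)
R[1][1] = 0.4330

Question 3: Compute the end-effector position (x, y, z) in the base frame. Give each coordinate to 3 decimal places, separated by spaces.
-9.330 -0.768 0.536

after link 1: o_1 = (-2.5981, -1.5000, 2.0000)
after link 2: o_2 = (-5.3301, -0.7679, -1.4641)
after link 3: o_3 = (-9.3301, -0.7679, 0.5359)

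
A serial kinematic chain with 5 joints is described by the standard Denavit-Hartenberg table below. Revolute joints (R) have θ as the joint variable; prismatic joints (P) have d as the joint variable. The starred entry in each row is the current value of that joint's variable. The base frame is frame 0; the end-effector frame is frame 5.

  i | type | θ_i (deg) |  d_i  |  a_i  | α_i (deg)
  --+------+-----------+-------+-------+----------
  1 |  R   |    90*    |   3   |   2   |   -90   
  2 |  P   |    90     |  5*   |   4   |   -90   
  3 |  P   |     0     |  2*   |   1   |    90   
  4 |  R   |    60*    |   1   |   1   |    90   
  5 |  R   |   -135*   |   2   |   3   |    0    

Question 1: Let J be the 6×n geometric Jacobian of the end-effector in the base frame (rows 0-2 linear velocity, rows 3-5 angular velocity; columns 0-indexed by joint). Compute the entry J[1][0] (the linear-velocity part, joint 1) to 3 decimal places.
-3.879

axis z_0 = ẑ; lever o_n−o_0 = (-3.8787,1.9711,-3.1714)
cross product → J_v[:, 0] = (-1.9711,-3.8787,0.0000)
J_ω[:, 0] = z_0
entry J[1][0] = -3.8787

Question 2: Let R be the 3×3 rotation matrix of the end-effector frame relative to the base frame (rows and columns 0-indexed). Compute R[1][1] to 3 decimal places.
End-effector y-axis (col 1 of R) = (0.7071,-0.6124,-0.3536)
R[1][1] = -0.6124

-0.612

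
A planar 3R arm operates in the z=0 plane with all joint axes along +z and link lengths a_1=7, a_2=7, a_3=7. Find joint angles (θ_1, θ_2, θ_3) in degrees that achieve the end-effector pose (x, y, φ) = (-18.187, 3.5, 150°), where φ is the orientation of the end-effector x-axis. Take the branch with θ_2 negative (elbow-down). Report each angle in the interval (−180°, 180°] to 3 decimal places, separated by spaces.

-150.004 -59.992 -0.004

wrist centre = target − a_3·(cos φ, sin φ) = (-12.1248, 0.0000)
cos θ_2 = (147.0113−7²−7²)/(2·7·7) = 0.5001; θ_2 = -59.9924° (elbow-down)
β = atan2(0.0000,-12.1248) = 180.0000°; ψ = atan2(-6.0617,10.5008) = -29.9962°
θ_1 = β − ψ = 209.9962°
θ_3 = φ − θ_1 − θ_2 = -0.0038° (wrapped to (-180°,180°])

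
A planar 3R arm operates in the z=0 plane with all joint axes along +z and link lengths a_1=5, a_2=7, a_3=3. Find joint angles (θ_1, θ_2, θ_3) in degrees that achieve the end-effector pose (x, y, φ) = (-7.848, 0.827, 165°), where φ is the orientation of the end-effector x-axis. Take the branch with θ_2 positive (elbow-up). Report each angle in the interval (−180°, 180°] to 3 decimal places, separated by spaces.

90.002 134.995 -59.997

wrist centre = target − a_3·(cos φ, sin φ) = (-4.9502, 0.0505)
cos θ_2 = (24.5073−5²−7²)/(2·5·7) = -0.7070; θ_2 = 134.9945° (elbow-up)
β = atan2(0.0505,-4.9502) = 179.4150°; ψ = atan2(4.9502,0.0507) = 89.4129°
θ_1 = β − ψ = 90.0021°
θ_3 = φ − θ_1 − θ_2 = -59.9966° (wrapped to (-180°,180°])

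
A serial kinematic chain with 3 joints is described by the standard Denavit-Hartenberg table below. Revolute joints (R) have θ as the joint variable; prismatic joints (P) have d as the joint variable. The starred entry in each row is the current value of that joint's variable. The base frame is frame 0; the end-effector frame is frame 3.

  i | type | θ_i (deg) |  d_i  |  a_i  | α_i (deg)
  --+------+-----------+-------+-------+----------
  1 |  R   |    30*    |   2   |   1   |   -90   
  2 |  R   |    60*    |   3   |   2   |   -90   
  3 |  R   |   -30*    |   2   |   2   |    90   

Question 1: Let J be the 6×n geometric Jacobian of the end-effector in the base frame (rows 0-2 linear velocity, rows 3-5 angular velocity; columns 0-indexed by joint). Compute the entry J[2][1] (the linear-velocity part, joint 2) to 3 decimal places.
axis z_1 = (-0.5000,0.8660,0.0000); lever o_n−o_1 = (-1.8840,3.5311,-4.2321)
cross product → J_v[:, 1] = (-3.6651,-2.1160,-0.1340)
J_ω[:, 1] = z_1
entry J[2][1] = -0.1340

-0.134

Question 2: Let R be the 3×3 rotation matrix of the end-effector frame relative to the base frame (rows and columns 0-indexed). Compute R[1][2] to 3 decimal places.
End-effector z-axis (col 2 of R) = (-0.6495,0.6250,0.4330)
R[1][2] = 0.6250

0.625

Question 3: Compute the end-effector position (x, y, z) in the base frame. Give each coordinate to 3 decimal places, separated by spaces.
after link 1: o_1 = (0.8660, 0.5000, 2.0000)
after link 2: o_2 = (0.2321, 3.5981, 0.2679)
after link 3: o_3 = (-1.0179, 4.0311, -2.2321)

-1.018 4.031 -2.232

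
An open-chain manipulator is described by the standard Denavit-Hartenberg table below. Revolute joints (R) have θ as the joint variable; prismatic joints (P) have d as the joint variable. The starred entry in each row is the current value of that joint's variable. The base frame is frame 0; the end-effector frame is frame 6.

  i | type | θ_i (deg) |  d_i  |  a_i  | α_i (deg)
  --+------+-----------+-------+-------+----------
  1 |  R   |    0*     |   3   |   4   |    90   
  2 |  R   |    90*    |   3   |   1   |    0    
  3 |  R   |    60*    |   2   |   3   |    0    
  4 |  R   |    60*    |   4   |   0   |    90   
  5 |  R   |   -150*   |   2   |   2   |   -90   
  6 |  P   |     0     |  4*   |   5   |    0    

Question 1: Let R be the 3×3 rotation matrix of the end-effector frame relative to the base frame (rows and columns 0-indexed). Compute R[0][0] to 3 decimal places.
End-effector x-axis (col 0 of R) = (0.7500,0.5000,0.4330)
R[0][0] = 0.7500

0.750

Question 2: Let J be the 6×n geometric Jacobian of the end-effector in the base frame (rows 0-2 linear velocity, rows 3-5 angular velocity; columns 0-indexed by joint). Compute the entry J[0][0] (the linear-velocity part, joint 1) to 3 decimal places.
2.036

axis z_0 = ẑ; lever o_n−o_0 = (3.9199,-2.0359,9.2631)
cross product → J_v[:, 0] = (2.0359,3.9199,-0.0000)
J_ω[:, 0] = z_0
entry J[0][0] = 2.0359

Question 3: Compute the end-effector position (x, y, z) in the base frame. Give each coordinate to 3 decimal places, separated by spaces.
after link 1: o_1 = (4.0000, 0.0000, 3.0000)
after link 2: o_2 = (4.0000, -3.0000, 4.0000)
after link 3: o_3 = (1.4019, -5.0000, 5.5000)
after link 4: o_4 = (1.4019, -9.0000, 5.5000)
after link 5: o_5 = (1.9019, -8.0000, 8.0981)
after link 6: o_6 = (3.9199, -2.0359, 9.2631)

3.920 -2.036 9.263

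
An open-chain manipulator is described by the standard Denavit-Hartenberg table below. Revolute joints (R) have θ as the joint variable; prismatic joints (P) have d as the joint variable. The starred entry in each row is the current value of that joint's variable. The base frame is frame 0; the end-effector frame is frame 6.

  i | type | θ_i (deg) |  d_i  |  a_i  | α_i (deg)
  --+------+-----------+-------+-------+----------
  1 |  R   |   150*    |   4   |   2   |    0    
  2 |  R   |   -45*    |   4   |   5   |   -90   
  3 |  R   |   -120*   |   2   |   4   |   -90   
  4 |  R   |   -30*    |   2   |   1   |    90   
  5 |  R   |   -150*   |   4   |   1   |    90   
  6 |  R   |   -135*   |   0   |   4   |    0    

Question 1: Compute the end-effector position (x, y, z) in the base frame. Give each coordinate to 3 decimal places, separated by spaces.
after link 1: o_1 = (-1.7321, 1.0000, 4.0000)
after link 2: o_2 = (-3.0261, 5.8296, 8.0000)
after link 3: o_3 = (-4.4404, 3.3801, 11.4641)
after link 4: o_4 = (-5.2595, 4.5055, 13.2141)
after link 5: o_5 = (-8.4311, 4.6309, 10.5825)
after link 6: o_6 = (-7.1076, 4.4234, 14.3515)

-7.108 4.423 14.352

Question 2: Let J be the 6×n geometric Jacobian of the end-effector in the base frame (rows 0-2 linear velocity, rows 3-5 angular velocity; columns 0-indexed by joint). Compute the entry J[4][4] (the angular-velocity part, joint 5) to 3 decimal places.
0.017

axis z_4 = (-0.9012,0.0173,-0.4330); lever o_n−o_4 = (-1.8481,-0.0821,1.1374)
cross product → J_v[:, 4] = (-0.0159,1.8253,0.1061)
J_ω[:, 4] = z_4
entry J[4][4] = 0.0173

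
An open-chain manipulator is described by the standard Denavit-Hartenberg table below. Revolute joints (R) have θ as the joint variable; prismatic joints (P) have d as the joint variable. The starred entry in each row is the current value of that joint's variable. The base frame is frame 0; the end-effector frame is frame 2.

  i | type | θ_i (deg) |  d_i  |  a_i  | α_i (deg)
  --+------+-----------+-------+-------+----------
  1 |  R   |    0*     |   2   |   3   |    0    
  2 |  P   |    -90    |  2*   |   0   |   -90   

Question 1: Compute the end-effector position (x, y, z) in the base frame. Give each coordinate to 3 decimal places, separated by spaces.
3.000 0.000 4.000

after link 1: o_1 = (3.0000, 0.0000, 2.0000)
after link 2: o_2 = (3.0000, 0.0000, 4.0000)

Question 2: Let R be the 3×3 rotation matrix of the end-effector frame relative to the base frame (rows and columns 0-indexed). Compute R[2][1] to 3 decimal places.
End-effector y-axis (col 1 of R) = (0.0000,0.0000,-1.0000)
R[2][1] = -1.0000

-1.000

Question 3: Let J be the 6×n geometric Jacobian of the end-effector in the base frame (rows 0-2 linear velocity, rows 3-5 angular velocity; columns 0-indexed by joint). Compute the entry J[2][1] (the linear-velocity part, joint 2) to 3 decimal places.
1.000

prismatic axis z_1 = (0.0000,0.0000,1.0000)
J_v[:, 1] = z_1; J_ω[:, 1] = (0,0,0)
entry J[2][1] = 1.0000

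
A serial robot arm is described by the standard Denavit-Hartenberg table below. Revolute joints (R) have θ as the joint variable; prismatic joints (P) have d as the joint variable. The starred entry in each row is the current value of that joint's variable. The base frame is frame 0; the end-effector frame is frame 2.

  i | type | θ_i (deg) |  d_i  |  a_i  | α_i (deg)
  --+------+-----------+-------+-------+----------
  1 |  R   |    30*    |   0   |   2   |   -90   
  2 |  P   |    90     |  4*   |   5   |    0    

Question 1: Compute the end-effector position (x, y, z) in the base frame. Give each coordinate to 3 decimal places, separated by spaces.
after link 1: o_1 = (1.7321, 1.0000, 0.0000)
after link 2: o_2 = (-0.2679, 4.4641, -5.0000)

-0.268 4.464 -5.000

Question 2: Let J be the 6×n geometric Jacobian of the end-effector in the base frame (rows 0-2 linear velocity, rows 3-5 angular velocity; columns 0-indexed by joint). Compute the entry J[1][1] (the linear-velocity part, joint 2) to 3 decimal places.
0.866

prismatic axis z_1 = (-0.5000,0.8660,0.0000)
J_v[:, 1] = z_1; J_ω[:, 1] = (0,0,0)
entry J[1][1] = 0.8660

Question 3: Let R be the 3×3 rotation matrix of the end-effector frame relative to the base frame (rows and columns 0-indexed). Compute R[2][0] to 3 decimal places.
End-effector x-axis (col 0 of R) = (0.0000,0.0000,-1.0000)
R[2][0] = -1.0000

-1.000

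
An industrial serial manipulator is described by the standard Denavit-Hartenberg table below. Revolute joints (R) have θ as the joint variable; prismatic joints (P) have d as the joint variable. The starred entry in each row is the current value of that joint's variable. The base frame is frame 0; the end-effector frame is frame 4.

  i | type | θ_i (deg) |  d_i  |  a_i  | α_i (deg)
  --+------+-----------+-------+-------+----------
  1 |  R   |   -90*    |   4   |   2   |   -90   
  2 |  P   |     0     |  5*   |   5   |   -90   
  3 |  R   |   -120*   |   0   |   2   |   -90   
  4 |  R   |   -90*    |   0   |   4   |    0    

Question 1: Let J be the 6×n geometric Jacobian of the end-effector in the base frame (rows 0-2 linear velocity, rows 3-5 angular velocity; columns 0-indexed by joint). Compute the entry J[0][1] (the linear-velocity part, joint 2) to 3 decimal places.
1.000

prismatic axis z_1 = (1.0000,0.0000,0.0000)
J_v[:, 1] = z_1; J_ω[:, 1] = (0,0,0)
entry J[0][1] = 1.0000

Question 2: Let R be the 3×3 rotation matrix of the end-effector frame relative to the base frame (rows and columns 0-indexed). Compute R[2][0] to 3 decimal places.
End-effector x-axis (col 0 of R) = (0.0000,0.0000,-1.0000)
R[2][0] = -1.0000

-1.000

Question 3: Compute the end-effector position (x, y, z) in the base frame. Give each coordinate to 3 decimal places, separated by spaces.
6.732 -6.000 0.000

after link 1: o_1 = (0.0000, -2.0000, 4.0000)
after link 2: o_2 = (5.0000, -7.0000, 4.0000)
after link 3: o_3 = (6.7321, -6.0000, 4.0000)
after link 4: o_4 = (6.7321, -6.0000, 0.0000)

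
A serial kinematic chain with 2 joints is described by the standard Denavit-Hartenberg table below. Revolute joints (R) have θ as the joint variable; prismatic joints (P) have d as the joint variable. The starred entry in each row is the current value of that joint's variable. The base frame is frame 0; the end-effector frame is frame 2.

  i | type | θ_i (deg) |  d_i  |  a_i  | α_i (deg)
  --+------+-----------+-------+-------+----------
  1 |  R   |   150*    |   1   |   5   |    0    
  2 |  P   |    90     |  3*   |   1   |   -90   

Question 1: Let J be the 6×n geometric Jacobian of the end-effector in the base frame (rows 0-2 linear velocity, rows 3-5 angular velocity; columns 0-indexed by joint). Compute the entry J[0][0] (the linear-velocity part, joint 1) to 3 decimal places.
-1.634

axis z_0 = ẑ; lever o_n−o_0 = (-4.8301,1.6340,4.0000)
cross product → J_v[:, 0] = (-1.6340,-4.8301,0.0000)
J_ω[:, 0] = z_0
entry J[0][0] = -1.6340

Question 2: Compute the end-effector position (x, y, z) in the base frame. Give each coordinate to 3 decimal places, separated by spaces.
-4.830 1.634 4.000

after link 1: o_1 = (-4.3301, 2.5000, 1.0000)
after link 2: o_2 = (-4.8301, 1.6340, 4.0000)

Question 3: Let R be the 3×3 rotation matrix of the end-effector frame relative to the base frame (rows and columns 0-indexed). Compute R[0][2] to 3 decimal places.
0.866

End-effector z-axis (col 2 of R) = (0.8660,-0.5000,0.0000)
R[0][2] = 0.8660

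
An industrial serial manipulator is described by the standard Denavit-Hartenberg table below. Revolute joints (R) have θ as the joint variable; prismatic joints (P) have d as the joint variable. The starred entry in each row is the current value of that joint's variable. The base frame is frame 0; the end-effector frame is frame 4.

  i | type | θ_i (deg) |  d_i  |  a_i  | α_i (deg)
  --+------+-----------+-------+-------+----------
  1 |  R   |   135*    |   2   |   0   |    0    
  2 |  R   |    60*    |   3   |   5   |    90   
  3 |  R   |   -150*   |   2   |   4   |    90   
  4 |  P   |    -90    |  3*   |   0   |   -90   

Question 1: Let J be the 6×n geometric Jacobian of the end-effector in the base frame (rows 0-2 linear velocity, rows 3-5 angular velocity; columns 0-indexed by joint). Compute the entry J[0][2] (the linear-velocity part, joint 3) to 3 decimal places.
0.578

axis z_2 = (-0.2588,0.9659,0.0000); lever o_n−o_2 = (4.2773,3.2167,0.5981)
cross product → J_v[:, 2] = (0.5777,0.1548,-4.9641)
J_ω[:, 2] = z_2
entry J[0][2] = 0.5777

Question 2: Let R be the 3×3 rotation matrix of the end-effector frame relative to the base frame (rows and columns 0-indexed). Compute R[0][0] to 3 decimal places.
End-effector x-axis (col 0 of R) = (0.2588,-0.9659,-0.0000)
R[0][0] = 0.2588

0.259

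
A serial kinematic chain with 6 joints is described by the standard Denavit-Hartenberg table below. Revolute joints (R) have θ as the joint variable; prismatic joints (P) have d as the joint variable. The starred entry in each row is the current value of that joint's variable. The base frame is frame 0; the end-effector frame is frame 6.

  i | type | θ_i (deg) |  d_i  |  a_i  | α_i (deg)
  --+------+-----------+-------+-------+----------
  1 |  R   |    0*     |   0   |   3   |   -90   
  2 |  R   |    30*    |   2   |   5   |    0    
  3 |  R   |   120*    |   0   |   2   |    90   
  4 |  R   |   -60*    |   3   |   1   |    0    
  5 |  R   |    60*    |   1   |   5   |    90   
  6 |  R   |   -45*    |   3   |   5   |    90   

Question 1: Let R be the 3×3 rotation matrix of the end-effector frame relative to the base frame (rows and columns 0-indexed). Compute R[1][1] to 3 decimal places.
End-effector y-axis (col 1 of R) = (-0.0000,-1.0000,-0.0000)
R[1][1] = -1.0000

-1.000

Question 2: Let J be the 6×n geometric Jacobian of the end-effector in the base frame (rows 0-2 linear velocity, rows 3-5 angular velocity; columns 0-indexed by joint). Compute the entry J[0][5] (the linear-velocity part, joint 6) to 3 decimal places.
axis z_5 = (-0.0000,-1.0000,-0.0000); lever o_n−o_5 = (-4.8296,-3.0000,1.2941)
cross product → J_v[:, 5] = (-1.2941,0.0000,-4.8296)
J_ω[:, 5] = z_5
entry J[0][5] = -1.2941

-1.294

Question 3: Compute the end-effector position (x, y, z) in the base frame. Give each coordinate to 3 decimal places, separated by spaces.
-1.995 -1.866 -8.420

after link 1: o_1 = (3.0000, 0.0000, 0.0000)
after link 2: o_2 = (7.3301, 2.0000, -2.5000)
after link 3: o_3 = (5.5981, 2.0000, -3.5000)
after link 4: o_4 = (6.6651, 1.1340, -6.3481)
after link 5: o_5 = (2.8349, 1.1340, -9.7141)
after link 6: o_6 = (-1.9947, -1.8660, -8.4200)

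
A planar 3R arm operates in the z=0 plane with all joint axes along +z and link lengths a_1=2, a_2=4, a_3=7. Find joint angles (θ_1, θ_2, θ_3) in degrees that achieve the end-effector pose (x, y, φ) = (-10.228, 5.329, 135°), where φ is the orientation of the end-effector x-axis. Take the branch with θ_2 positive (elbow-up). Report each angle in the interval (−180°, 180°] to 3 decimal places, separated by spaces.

135.008 59.984 -59.992

wrist centre = target − a_3·(cos φ, sin φ) = (-5.2783, 0.3793)
cos θ_2 = (28.0038−2²−4²)/(2·2·4) = 0.5002; θ_2 = 59.9844° (elbow-up)
β = atan2(0.3793,-5.2783) = 175.8903°; ψ = atan2(3.4636,4.0009) = 40.8822°
θ_1 = β − ψ = 135.0080°
θ_3 = φ − θ_1 − θ_2 = -59.9924° (wrapped to (-180°,180°])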